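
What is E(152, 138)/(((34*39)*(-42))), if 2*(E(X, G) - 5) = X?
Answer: -9/6188 ≈ -0.0014544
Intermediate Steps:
E(X, G) = 5 + X/2
E(152, 138)/(((34*39)*(-42))) = (5 + (½)*152)/(((34*39)*(-42))) = (5 + 76)/((1326*(-42))) = 81/(-55692) = 81*(-1/55692) = -9/6188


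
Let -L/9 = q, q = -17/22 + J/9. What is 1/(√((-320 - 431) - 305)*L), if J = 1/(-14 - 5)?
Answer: -19*I*√66/35148 ≈ -0.0043916*I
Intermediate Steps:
J = -1/19 (J = 1/(-19) = -1/19 ≈ -0.052632)
q = -2929/3762 (q = -17/22 - 1/19/9 = -17*1/22 - 1/19*⅑ = -17/22 - 1/171 = -2929/3762 ≈ -0.77857)
L = 2929/418 (L = -9*(-2929/3762) = 2929/418 ≈ 7.0072)
1/(√((-320 - 431) - 305)*L) = 1/(√((-320 - 431) - 305)*(2929/418)) = 1/(√(-751 - 305)*(2929/418)) = 1/(√(-1056)*(2929/418)) = 1/((4*I*√66)*(2929/418)) = 1/(5858*I*√66/209) = -19*I*√66/35148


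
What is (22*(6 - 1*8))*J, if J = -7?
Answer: 308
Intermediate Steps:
(22*(6 - 1*8))*J = (22*(6 - 1*8))*(-7) = (22*(6 - 8))*(-7) = (22*(-2))*(-7) = -44*(-7) = 308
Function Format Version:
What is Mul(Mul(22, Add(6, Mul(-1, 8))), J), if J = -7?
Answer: 308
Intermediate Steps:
Mul(Mul(22, Add(6, Mul(-1, 8))), J) = Mul(Mul(22, Add(6, Mul(-1, 8))), -7) = Mul(Mul(22, Add(6, -8)), -7) = Mul(Mul(22, -2), -7) = Mul(-44, -7) = 308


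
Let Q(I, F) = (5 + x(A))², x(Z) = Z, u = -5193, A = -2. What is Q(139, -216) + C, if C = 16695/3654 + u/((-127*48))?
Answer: 849791/58928 ≈ 14.421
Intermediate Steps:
C = 319439/58928 (C = 16695/3654 - 5193/((-127*48)) = 16695*(1/3654) - 5193/(-6096) = 265/58 - 5193*(-1/6096) = 265/58 + 1731/2032 = 319439/58928 ≈ 5.4208)
Q(I, F) = 9 (Q(I, F) = (5 - 2)² = 3² = 9)
Q(139, -216) + C = 9 + 319439/58928 = 849791/58928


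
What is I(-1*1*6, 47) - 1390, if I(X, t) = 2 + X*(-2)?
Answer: -1376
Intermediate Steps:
I(X, t) = 2 - 2*X
I(-1*1*6, 47) - 1390 = (2 - 2*(-1*1)*6) - 1390 = (2 - (-2)*6) - 1390 = (2 - 2*(-6)) - 1390 = (2 + 12) - 1390 = 14 - 1390 = -1376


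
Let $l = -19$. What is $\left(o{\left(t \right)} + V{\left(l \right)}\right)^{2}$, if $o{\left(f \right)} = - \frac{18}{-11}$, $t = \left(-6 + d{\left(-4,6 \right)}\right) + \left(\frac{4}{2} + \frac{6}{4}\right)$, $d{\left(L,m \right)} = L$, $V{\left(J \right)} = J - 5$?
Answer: $\frac{60516}{121} \approx 500.13$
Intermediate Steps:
$V{\left(J \right)} = -5 + J$
$t = - \frac{13}{2}$ ($t = \left(-6 - 4\right) + \left(\frac{4}{2} + \frac{6}{4}\right) = -10 + \left(4 \cdot \frac{1}{2} + 6 \cdot \frac{1}{4}\right) = -10 + \left(2 + \frac{3}{2}\right) = -10 + \frac{7}{2} = - \frac{13}{2} \approx -6.5$)
$o{\left(f \right)} = \frac{18}{11}$ ($o{\left(f \right)} = \left(-18\right) \left(- \frac{1}{11}\right) = \frac{18}{11}$)
$\left(o{\left(t \right)} + V{\left(l \right)}\right)^{2} = \left(\frac{18}{11} - 24\right)^{2} = \left(- \frac{246}{11}\right)^{2} = \frac{60516}{121}$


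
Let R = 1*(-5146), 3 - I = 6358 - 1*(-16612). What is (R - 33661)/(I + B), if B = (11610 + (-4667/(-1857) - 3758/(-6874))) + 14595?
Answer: -247686026763/20686093924 ≈ -11.974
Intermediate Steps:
I = -22967 (I = 3 - (6358 - 1*(-16612)) = 3 - (6358 + 16612) = 3 - 1*22970 = 3 - 22970 = -22967)
B = 167273178127/6382509 (B = (11610 + (-4667*(-1/1857) - 3758*(-1/6874))) + 14595 = (11610 + (4667/1857 + 1879/3437)) + 14595 = (11610 + 19529782/6382509) + 14595 = 74120459272/6382509 + 14595 = 167273178127/6382509 ≈ 26208.)
R = -5146
(R - 33661)/(I + B) = (-5146 - 33661)/(-22967 + 167273178127/6382509) = -38807/20686093924/6382509 = -38807*6382509/20686093924 = -247686026763/20686093924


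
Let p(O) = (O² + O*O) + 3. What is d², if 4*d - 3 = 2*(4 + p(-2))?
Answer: 1089/16 ≈ 68.063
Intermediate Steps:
p(O) = 3 + 2*O² (p(O) = (O² + O²) + 3 = 2*O² + 3 = 3 + 2*O²)
d = 33/4 (d = ¾ + (2*(4 + (3 + 2*(-2)²)))/4 = ¾ + (2*(4 + (3 + 2*4)))/4 = ¾ + (2*(4 + (3 + 8)))/4 = ¾ + (2*(4 + 11))/4 = ¾ + (2*15)/4 = ¾ + (¼)*30 = ¾ + 15/2 = 33/4 ≈ 8.2500)
d² = (33/4)² = 1089/16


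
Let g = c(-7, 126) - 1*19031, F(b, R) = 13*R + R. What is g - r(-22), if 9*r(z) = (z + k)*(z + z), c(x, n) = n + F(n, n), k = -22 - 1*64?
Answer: -17669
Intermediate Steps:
F(b, R) = 14*R
k = -86 (k = -22 - 64 = -86)
c(x, n) = 15*n (c(x, n) = n + 14*n = 15*n)
r(z) = 2*z*(-86 + z)/9 (r(z) = ((z - 86)*(z + z))/9 = ((-86 + z)*(2*z))/9 = (2*z*(-86 + z))/9 = 2*z*(-86 + z)/9)
g = -17141 (g = 15*126 - 1*19031 = 1890 - 19031 = -17141)
g - r(-22) = -17141 - 2*(-22)*(-86 - 22)/9 = -17141 - 2*(-22)*(-108)/9 = -17141 - 1*528 = -17141 - 528 = -17669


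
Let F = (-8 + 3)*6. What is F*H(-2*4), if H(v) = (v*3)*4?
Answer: 2880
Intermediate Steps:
H(v) = 12*v (H(v) = (3*v)*4 = 12*v)
F = -30 (F = -5*6 = -30)
F*H(-2*4) = -360*(-2*4) = -360*(-8) = -30*(-96) = 2880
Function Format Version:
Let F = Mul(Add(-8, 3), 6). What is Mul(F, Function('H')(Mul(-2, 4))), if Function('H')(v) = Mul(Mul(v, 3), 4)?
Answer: 2880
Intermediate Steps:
Function('H')(v) = Mul(12, v) (Function('H')(v) = Mul(Mul(3, v), 4) = Mul(12, v))
F = -30 (F = Mul(-5, 6) = -30)
Mul(F, Function('H')(Mul(-2, 4))) = Mul(-30, Mul(12, Mul(-2, 4))) = Mul(-30, Mul(12, -8)) = Mul(-30, -96) = 2880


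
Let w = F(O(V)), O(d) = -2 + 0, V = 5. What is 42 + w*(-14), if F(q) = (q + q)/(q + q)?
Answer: 28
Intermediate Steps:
O(d) = -2
F(q) = 1 (F(q) = (2*q)/((2*q)) = (2*q)*(1/(2*q)) = 1)
w = 1
42 + w*(-14) = 42 + 1*(-14) = 42 - 14 = 28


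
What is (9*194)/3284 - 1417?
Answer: -2325841/1642 ≈ -1416.5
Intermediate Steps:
(9*194)/3284 - 1417 = 1746*(1/3284) - 1417 = 873/1642 - 1417 = -2325841/1642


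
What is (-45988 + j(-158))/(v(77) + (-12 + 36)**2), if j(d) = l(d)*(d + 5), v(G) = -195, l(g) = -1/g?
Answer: -7266257/60198 ≈ -120.71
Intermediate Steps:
j(d) = -(5 + d)/d (j(d) = (-1/d)*(d + 5) = (-1/d)*(5 + d) = -(5 + d)/d)
(-45988 + j(-158))/(v(77) + (-12 + 36)**2) = (-45988 + (-5 - 1*(-158))/(-158))/(-195 + (-12 + 36)**2) = (-45988 - (-5 + 158)/158)/(-195 + 24**2) = (-45988 - 1/158*153)/(-195 + 576) = (-45988 - 153/158)/381 = -7266257/158*1/381 = -7266257/60198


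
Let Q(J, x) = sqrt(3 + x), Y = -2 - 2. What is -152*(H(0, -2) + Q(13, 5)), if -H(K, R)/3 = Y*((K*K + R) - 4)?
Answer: 10944 - 304*sqrt(2) ≈ 10514.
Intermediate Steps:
Y = -4
H(K, R) = -48 + 12*R + 12*K**2 (H(K, R) = -(-12)*((K*K + R) - 4) = -(-12)*((K**2 + R) - 4) = -(-12)*((R + K**2) - 4) = -(-12)*(-4 + R + K**2) = -3*(16 - 4*R - 4*K**2) = -48 + 12*R + 12*K**2)
-152*(H(0, -2) + Q(13, 5)) = -152*((-48 + 12*(-2) + 12*0**2) + sqrt(3 + 5)) = -152*((-48 - 24 + 12*0) + sqrt(8)) = -152*((-48 - 24 + 0) + 2*sqrt(2)) = -152*(-72 + 2*sqrt(2)) = 10944 - 304*sqrt(2)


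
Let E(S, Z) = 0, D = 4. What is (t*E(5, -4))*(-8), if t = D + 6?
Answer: 0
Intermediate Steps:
t = 10 (t = 4 + 6 = 10)
(t*E(5, -4))*(-8) = (10*0)*(-8) = 0*(-8) = 0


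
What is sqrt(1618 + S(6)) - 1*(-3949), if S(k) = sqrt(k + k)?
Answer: 3949 + sqrt(1618 + 2*sqrt(3)) ≈ 3989.3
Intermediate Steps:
S(k) = sqrt(2)*sqrt(k) (S(k) = sqrt(2*k) = sqrt(2)*sqrt(k))
sqrt(1618 + S(6)) - 1*(-3949) = sqrt(1618 + sqrt(2)*sqrt(6)) - 1*(-3949) = sqrt(1618 + 2*sqrt(3)) + 3949 = 3949 + sqrt(1618 + 2*sqrt(3))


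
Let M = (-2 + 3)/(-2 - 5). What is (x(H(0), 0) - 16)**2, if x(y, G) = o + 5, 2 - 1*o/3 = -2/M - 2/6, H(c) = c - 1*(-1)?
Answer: 2116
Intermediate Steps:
H(c) = 1 + c (H(c) = c + 1 = 1 + c)
M = -1/7 (M = 1/(-7) = 1*(-1/7) = -1/7 ≈ -0.14286)
o = -35 (o = 6 - 3*(-2/(-1/7) - 2/6) = 6 - 3*(-2*(-7) - 2*1/6) = 6 - 3*(14 - 1/3) = 6 - 3*41/3 = 6 - 41 = -35)
x(y, G) = -30 (x(y, G) = -35 + 5 = -30)
(x(H(0), 0) - 16)**2 = (-30 - 16)**2 = (-46)**2 = 2116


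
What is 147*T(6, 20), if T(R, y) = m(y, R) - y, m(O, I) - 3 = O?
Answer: 441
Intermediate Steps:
m(O, I) = 3 + O
T(R, y) = 3 (T(R, y) = (3 + y) - y = 3)
147*T(6, 20) = 147*3 = 441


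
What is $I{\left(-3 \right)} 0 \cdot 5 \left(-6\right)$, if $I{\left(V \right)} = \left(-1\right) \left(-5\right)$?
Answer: $0$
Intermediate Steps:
$I{\left(V \right)} = 5$
$I{\left(-3 \right)} 0 \cdot 5 \left(-6\right) = 5 \cdot 0 \cdot 5 \left(-6\right) = 0 \cdot 5 \left(-6\right) = 0 \left(-6\right) = 0$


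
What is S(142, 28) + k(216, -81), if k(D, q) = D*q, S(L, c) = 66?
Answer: -17430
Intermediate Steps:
S(142, 28) + k(216, -81) = 66 + 216*(-81) = 66 - 17496 = -17430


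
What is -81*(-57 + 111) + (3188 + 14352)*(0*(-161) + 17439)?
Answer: 305875686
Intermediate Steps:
-81*(-57 + 111) + (3188 + 14352)*(0*(-161) + 17439) = -81*54 + 17540*(0 + 17439) = -4374 + 17540*17439 = -4374 + 305880060 = 305875686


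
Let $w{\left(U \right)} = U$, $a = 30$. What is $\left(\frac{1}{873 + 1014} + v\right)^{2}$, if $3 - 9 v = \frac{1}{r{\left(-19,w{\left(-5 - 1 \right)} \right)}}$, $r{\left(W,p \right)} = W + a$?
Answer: $\frac{406465921}{3877677441} \approx 0.10482$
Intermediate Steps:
$r{\left(W,p \right)} = 30 + W$ ($r{\left(W,p \right)} = W + 30 = 30 + W$)
$v = \frac{32}{99}$ ($v = \frac{1}{3} - \frac{1}{9 \left(30 - 19\right)} = \frac{1}{3} - \frac{1}{9 \cdot 11} = \frac{1}{3} - \frac{1}{99} = \frac{32}{99} \approx 0.32323$)
$\left(\frac{1}{873 + 1014} + v\right)^{2} = \left(\frac{1}{873 + 1014} + \frac{32}{99}\right)^{2} = \left(\frac{1}{1887} + \frac{32}{99}\right)^{2} = \left(\frac{20161}{62271}\right)^{2} = \frac{406465921}{3877677441}$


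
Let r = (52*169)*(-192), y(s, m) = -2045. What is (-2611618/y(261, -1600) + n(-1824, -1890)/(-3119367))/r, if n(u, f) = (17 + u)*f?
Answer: -339150452519/448476634126560 ≈ -0.00075623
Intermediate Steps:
r = -1687296 (r = 8788*(-192) = -1687296)
n(u, f) = f*(17 + u)
(-2611618/y(261, -1600) + n(-1824, -1890)/(-3119367))/r = (-2611618/(-2045) - 1890*(17 - 1824)/(-3119367))/(-1687296) = (-2611618*(-1/2045) - 1890*(-1807)*(-1/3119367))*(-1/1687296) = (2611618/2045 + 3415230*(-1/3119367))*(-1/1687296) = (2611618/2045 - 1138410/1039789)*(-1/1687296) = (2713203620152/2126368505)*(-1/1687296) = -339150452519/448476634126560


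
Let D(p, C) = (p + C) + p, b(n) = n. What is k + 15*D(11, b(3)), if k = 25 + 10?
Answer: 410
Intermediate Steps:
D(p, C) = C + 2*p (D(p, C) = (C + p) + p = C + 2*p)
k = 35
k + 15*D(11, b(3)) = 35 + 15*(3 + 2*11) = 35 + 15*(3 + 22) = 35 + 15*25 = 35 + 375 = 410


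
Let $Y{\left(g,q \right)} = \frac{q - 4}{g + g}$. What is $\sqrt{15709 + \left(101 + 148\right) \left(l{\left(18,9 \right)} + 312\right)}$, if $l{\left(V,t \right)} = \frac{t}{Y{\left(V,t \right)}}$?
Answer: $\frac{\sqrt{2738305}}{5} \approx 330.96$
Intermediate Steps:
$Y{\left(g,q \right)} = \frac{-4 + q}{2 g}$
$l{\left(V,t \right)} = \frac{2 V t}{-4 + t}$ ($l{\left(V,t \right)} = \frac{t}{\frac{1}{2} \frac{1}{V} \left(-4 + t\right)} = t \frac{2 V}{-4 + t} = \frac{2 V t}{-4 + t}$)
$\sqrt{15709 + \left(101 + 148\right) \left(l{\left(18,9 \right)} + 312\right)} = \sqrt{15709 + \left(101 + 148\right) \left(2 \cdot 18 \cdot 9 \frac{1}{-4 + 9} + 312\right)} = \sqrt{15709 + 249 \left(2 \cdot 18 \cdot 9 \cdot \frac{1}{5} + 312\right)} = \sqrt{15709 + 249 \left(\frac{324}{5} + 312\right)} = \sqrt{15709 + 249 \cdot \frac{1884}{5}} = \sqrt{15709 + \frac{469116}{5}} = \sqrt{\frac{547661}{5}} = \frac{\sqrt{2738305}}{5}$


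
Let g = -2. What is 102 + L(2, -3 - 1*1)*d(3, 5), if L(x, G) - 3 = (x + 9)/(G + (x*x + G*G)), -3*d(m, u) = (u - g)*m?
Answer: 1219/16 ≈ 76.188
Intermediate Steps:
d(m, u) = -m*(2 + u)/3 (d(m, u) = -(u - 1*(-2))*m/3 = -(u + 2)*m/3 = -(2 + u)*m/3 = -m*(2 + u)/3)
L(x, G) = 3 + (9 + x)/(G + G² + x²) (L(x, G) = 3 + (x + 9)/(G + (x*x + G*G)) = 3 + (9 + x)/(G + (x² + G²)) = 3 + (9 + x)/(G + (G² + x²)) = 3 + (9 + x)/(G + G² + x²))
102 + L(2, -3 - 1*1)*d(3, 5) = 102 + ((9 + 2 + 3*(-3 - 1*1) + 3*(-3 - 1*1)² + 3*2²)/((-3 - 1*1) + (-3 - 1*1)² + 2²))*(-⅓*3*(2 + 5)) = 102 + ((9 + 2 + 3*(-3 - 1) + 3*(-3 - 1)² + 3*4)/((-3 - 1) + (-3 - 1)² + 4))*(-⅓*3*7) = 102 + ((9 + 2 + 3*(-4) + 3*(-4)² + 12)/(-4 + (-4)² + 4))*(-7) = 102 + ((9 + 2 - 12 + 3*16 + 12)/(-4 + 16 + 4))*(-7) = 102 + ((9 + 2 - 12 + 48 + 12)/16)*(-7) = 102 + ((1/16)*59)*(-7) = 102 + (59/16)*(-7) = 102 - 413/16 = 1219/16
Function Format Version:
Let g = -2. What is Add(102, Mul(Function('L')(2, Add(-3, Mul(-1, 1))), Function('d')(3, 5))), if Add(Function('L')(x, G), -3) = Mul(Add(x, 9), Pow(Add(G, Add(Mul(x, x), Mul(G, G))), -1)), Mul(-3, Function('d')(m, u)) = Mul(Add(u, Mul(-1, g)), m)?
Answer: Rational(1219, 16) ≈ 76.188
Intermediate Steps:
Function('d')(m, u) = Mul(Rational(-1, 3), m, Add(2, u)) (Function('d')(m, u) = Mul(Rational(-1, 3), Mul(Add(u, Mul(-1, -2)), m)) = Mul(Rational(-1, 3), Mul(Add(u, 2), m)) = Mul(Rational(-1, 3), Mul(Add(2, u), m)) = Mul(Rational(-1, 3), Mul(m, Add(2, u))) = Mul(Rational(-1, 3), m, Add(2, u)))
Function('L')(x, G) = Add(3, Mul(Pow(Add(G, Pow(G, 2), Pow(x, 2)), -1), Add(9, x))) (Function('L')(x, G) = Add(3, Mul(Add(x, 9), Pow(Add(G, Add(Mul(x, x), Mul(G, G))), -1))) = Add(3, Mul(Add(9, x), Pow(Add(G, Add(Pow(x, 2), Pow(G, 2))), -1))) = Add(3, Mul(Add(9, x), Pow(Add(G, Add(Pow(G, 2), Pow(x, 2))), -1))) = Add(3, Mul(Add(9, x), Pow(Add(G, Pow(G, 2), Pow(x, 2)), -1))) = Add(3, Mul(Pow(Add(G, Pow(G, 2), Pow(x, 2)), -1), Add(9, x))))
Add(102, Mul(Function('L')(2, Add(-3, Mul(-1, 1))), Function('d')(3, 5))) = Add(102, Mul(Mul(Pow(Add(Add(-3, Mul(-1, 1)), Pow(Add(-3, Mul(-1, 1)), 2), Pow(2, 2)), -1), Add(9, 2, Mul(3, Add(-3, Mul(-1, 1))), Mul(3, Pow(Add(-3, Mul(-1, 1)), 2)), Mul(3, Pow(2, 2)))), Mul(Rational(-1, 3), 3, Add(2, 5)))) = Add(102, Mul(Mul(Pow(Add(Add(-3, -1), Pow(Add(-3, -1), 2), 4), -1), Add(9, 2, Mul(3, Add(-3, -1)), Mul(3, Pow(Add(-3, -1), 2)), Mul(3, 4))), Mul(Rational(-1, 3), 3, 7))) = Add(102, Mul(Mul(Pow(Add(-4, Pow(-4, 2), 4), -1), Add(9, 2, Mul(3, -4), Mul(3, Pow(-4, 2)), 12)), -7)) = Add(102, Mul(Mul(Pow(Add(-4, 16, 4), -1), Add(9, 2, -12, Mul(3, 16), 12)), -7)) = Add(102, Mul(Mul(Pow(16, -1), Add(9, 2, -12, 48, 12)), -7)) = Add(102, Mul(Mul(Rational(1, 16), 59), -7)) = Add(102, Mul(Rational(59, 16), -7)) = Add(102, Rational(-413, 16)) = Rational(1219, 16)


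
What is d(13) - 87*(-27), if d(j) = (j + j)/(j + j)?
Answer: 2350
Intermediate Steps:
d(j) = 1 (d(j) = (2*j)/((2*j)) = (2*j)*(1/(2*j)) = 1)
d(13) - 87*(-27) = 1 - 87*(-27) = 1 + 2349 = 2350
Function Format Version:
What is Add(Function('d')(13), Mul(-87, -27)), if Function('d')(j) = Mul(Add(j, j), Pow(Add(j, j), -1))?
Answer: 2350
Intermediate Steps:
Function('d')(j) = 1 (Function('d')(j) = Mul(Mul(2, j), Pow(Mul(2, j), -1)) = Mul(Mul(2, j), Mul(Rational(1, 2), Pow(j, -1))) = 1)
Add(Function('d')(13), Mul(-87, -27)) = Add(1, Mul(-87, -27)) = Add(1, 2349) = 2350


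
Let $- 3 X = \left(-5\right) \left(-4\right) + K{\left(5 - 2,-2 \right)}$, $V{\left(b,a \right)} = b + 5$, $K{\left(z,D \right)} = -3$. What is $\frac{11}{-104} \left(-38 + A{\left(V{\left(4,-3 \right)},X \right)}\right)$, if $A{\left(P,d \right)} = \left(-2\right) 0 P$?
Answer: $\frac{209}{52} \approx 4.0192$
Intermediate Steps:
$V{\left(b,a \right)} = 5 + b$
$X = - \frac{17}{3}$ ($X = - \frac{\left(-5\right) \left(-4\right) - 3}{3} = - \frac{20 - 3}{3} = \left(- \frac{1}{3}\right) 17 = - \frac{17}{3} \approx -5.6667$)
$A{\left(P,d \right)} = 0$ ($A{\left(P,d \right)} = 0 P = 0$)
$\frac{11}{-104} \left(-38 + A{\left(V{\left(4,-3 \right)},X \right)}\right) = \frac{11}{-104} \left(-38 + 0\right) = 11 \left(- \frac{1}{104}\right) \left(-38\right) = \left(- \frac{11}{104}\right) \left(-38\right) = \frac{209}{52}$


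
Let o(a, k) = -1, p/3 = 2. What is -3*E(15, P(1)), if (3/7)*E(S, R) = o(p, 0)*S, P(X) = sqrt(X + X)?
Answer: 105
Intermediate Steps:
p = 6 (p = 3*2 = 6)
P(X) = sqrt(2)*sqrt(X) (P(X) = sqrt(2*X) = sqrt(2)*sqrt(X))
E(S, R) = -7*S/3 (E(S, R) = 7*(-S)/3 = -7*S/3)
-3*E(15, P(1)) = -(-7)*15 = -3*(-35) = 105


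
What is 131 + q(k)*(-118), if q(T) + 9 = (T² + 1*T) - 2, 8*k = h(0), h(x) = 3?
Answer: 43781/32 ≈ 1368.2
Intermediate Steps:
k = 3/8 (k = (⅛)*3 = 3/8 ≈ 0.37500)
q(T) = -11 + T + T² (q(T) = -9 + ((T² + 1*T) - 2) = -9 + ((T² + T) - 2) = -9 + ((T + T²) - 2) = -9 + (-2 + T + T²) = -11 + T + T²)
131 + q(k)*(-118) = 131 + (-11 + 3/8 + (3/8)²)*(-118) = 131 + (-11 + 3/8 + 9/64)*(-118) = 131 - 671/64*(-118) = 131 + 39589/32 = 43781/32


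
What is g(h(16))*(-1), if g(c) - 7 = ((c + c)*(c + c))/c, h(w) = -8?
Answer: 25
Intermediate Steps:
g(c) = 7 + 4*c (g(c) = 7 + ((c + c)*(c + c))/c = 7 + ((2*c)*(2*c))/c = 7 + (4*c²)/c = 7 + 4*c)
g(h(16))*(-1) = (7 + 4*(-8))*(-1) = (7 - 32)*(-1) = -25*(-1) = 25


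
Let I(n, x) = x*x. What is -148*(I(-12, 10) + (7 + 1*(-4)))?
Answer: -15244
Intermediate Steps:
I(n, x) = x²
-148*(I(-12, 10) + (7 + 1*(-4))) = -148*(10² + (7 + 1*(-4))) = -148*(100 + (7 - 4)) = -148*(100 + 3) = -148*103 = -15244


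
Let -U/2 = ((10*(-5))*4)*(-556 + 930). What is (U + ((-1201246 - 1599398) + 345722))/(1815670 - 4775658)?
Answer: 1152661/1479994 ≈ 0.77883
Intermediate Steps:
U = 149600 (U = -2*(10*(-5))*4*(-556 + 930) = -2*(-50*4)*374 = -(-400)*374 = -2*(-74800) = 149600)
(U + ((-1201246 - 1599398) + 345722))/(1815670 - 4775658) = (149600 + ((-1201246 - 1599398) + 345722))/(1815670 - 4775658) = (149600 + (-2800644 + 345722))/(-2959988) = (149600 - 2454922)*(-1/2959988) = -2305322*(-1/2959988) = 1152661/1479994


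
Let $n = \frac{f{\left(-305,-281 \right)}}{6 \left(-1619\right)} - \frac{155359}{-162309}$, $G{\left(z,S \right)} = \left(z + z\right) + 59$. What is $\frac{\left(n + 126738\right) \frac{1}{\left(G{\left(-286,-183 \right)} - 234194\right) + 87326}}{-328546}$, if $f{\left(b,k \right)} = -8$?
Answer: $\frac{11101414750877}{4241367254601977682} \approx 2.6174 \cdot 10^{-6}$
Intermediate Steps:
$G{\left(z,S \right)} = 59 + 2 z$ ($G{\left(z,S \right)} = 2 z + 59 = 59 + 2 z$)
$n = \frac{83914211}{87592757}$ ($n = - \frac{8}{6 \left(-1619\right)} - \frac{155359}{-162309} = - \frac{8}{-9714} - - \frac{155359}{162309} = \left(-8\right) \left(- \frac{1}{9714}\right) + \frac{155359}{162309} = \frac{4}{4857} + \frac{155359}{162309} = \frac{83914211}{87592757} \approx 0.958$)
$\frac{\left(n + 126738\right) \frac{1}{\left(G{\left(-286,-183 \right)} - 234194\right) + 87326}}{-328546} = \frac{\left(\frac{83914211}{87592757} + 126738\right) \frac{1}{\left(\left(59 + 2 \left(-286\right)\right) - 234194\right) + 87326}}{-328546} = \frac{11101414750877}{87592757 \left(\left(\left(59 - 572\right) - 234194\right) + 87326\right)} \left(- \frac{1}{328546}\right) = \frac{11101414750877}{87592757 \left(\left(-513 - 234194\right) + 87326\right)} \left(- \frac{1}{328546}\right) = \frac{11101414750877}{87592757 \left(-234707 + 87326\right)} \left(- \frac{1}{328546}\right) = \frac{11101414750877}{87592757 \left(-147381\right)} \left(- \frac{1}{328546}\right) = \frac{11101414750877}{87592757} \left(- \frac{1}{147381}\right) \left(- \frac{1}{328546}\right) = \left(- \frac{11101414750877}{12909508119417}\right) \left(- \frac{1}{328546}\right) = \frac{11101414750877}{4241367254601977682}$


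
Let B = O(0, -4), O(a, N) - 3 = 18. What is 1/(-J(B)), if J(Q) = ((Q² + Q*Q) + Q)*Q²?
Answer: -1/398223 ≈ -2.5112e-6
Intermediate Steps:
O(a, N) = 21 (O(a, N) = 3 + 18 = 21)
B = 21
J(Q) = Q²*(Q + 2*Q²) (J(Q) = ((Q² + Q²) + Q)*Q² = (2*Q² + Q)*Q² = (Q + 2*Q²)*Q² = Q²*(Q + 2*Q²))
1/(-J(B)) = 1/(-21³*(1 + 2*21)) = 1/(-9261*(1 + 42)) = 1/(-9261*43) = 1/(-1*398223) = 1/(-398223) = -1/398223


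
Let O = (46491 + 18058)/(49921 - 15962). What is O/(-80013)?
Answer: -64549/2717161467 ≈ -2.3756e-5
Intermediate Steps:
O = 64549/33959 ≈ 1.9008
O/(-80013) = (64549/33959)/(-80013) = (64549/33959)*(-1/80013) = -64549/2717161467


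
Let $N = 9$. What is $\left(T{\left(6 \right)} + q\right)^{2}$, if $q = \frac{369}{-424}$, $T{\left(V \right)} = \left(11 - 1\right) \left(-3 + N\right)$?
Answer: $\frac{628555041}{179776} \approx 3496.3$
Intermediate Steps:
$T{\left(V \right)} = 60$ ($T{\left(V \right)} = \left(11 - 1\right) \left(-3 + 9\right) = 10 \cdot 6 = 60$)
$q = - \frac{369}{424}$ ($q = 369 \left(- \frac{1}{424}\right) = - \frac{369}{424} \approx -0.87028$)
$\left(T{\left(6 \right)} + q\right)^{2} = \left(60 - \frac{369}{424}\right)^{2} = \left(\frac{25071}{424}\right)^{2} = \frac{628555041}{179776}$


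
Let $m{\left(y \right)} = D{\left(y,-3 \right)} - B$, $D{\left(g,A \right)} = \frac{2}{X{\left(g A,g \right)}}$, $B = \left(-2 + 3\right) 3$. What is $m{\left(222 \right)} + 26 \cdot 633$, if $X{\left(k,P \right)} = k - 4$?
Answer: $\frac{5512424}{335} \approx 16455.0$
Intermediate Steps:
$X{\left(k,P \right)} = -4 + k$
$B = 3$ ($B = 1 \cdot 3 = 3$)
$D{\left(g,A \right)} = \frac{2}{-4 + A g}$ ($D{\left(g,A \right)} = \frac{2}{-4 + g A} = \frac{2}{-4 + A g}$)
$m{\left(y \right)} = -3 + \frac{2}{-4 - 3 y}$ ($m{\left(y \right)} = \frac{2}{-4 - 3 y} - 3 = -3 + \frac{2}{-4 - 3 y}$)
$m{\left(222 \right)} + 26 \cdot 633 = \frac{-14 - 1998}{4 + 3 \cdot 222} + 26 \cdot 633 = \frac{-14 - 1998}{4 + 666} + 16458 = \frac{1}{670} \left(-2012\right) + 16458 = - \frac{1006}{335} + 16458 = \frac{5512424}{335}$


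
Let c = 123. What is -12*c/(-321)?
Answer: 492/107 ≈ 4.5981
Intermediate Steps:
-12*c/(-321) = -1476/(-321) = -1476*(-1)/321 = -12*(-41/107) = 492/107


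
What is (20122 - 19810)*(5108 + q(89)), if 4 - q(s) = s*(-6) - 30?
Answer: 1770912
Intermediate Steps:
q(s) = 34 + 6*s (q(s) = 4 - (s*(-6) - 30) = 4 - (-6*s - 30) = 4 - (-30 - 6*s) = 4 + (30 + 6*s) = 34 + 6*s)
(20122 - 19810)*(5108 + q(89)) = (20122 - 19810)*(5108 + (34 + 6*89)) = 312*(5108 + (34 + 534)) = 312*(5108 + 568) = 312*5676 = 1770912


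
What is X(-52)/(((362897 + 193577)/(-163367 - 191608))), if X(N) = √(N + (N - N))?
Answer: -354975*I*√13/278237 ≈ -4.6*I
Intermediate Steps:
X(N) = √N (X(N) = √(N + 0) = √N)
X(-52)/(((362897 + 193577)/(-163367 - 191608))) = √(-52)/(((362897 + 193577)/(-163367 - 191608))) = (2*I*√13)/((556474/(-354975))) = (2*I*√13)/((556474*(-1/354975))) = (2*I*√13)/(-556474/354975) = (2*I*√13)*(-354975/556474) = -354975*I*√13/278237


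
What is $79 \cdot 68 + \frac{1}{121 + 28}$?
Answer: $\frac{800429}{149} \approx 5372.0$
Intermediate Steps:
$79 \cdot 68 + \frac{1}{121 + 28} = 5372 + \frac{1}{149} = \frac{800429}{149}$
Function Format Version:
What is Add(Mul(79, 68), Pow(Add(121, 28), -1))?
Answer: Rational(800429, 149) ≈ 5372.0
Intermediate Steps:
Add(Mul(79, 68), Pow(Add(121, 28), -1)) = Add(5372, Pow(149, -1)) = Add(5372, Rational(1, 149)) = Rational(800429, 149)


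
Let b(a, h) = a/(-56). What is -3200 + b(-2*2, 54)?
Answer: -44799/14 ≈ -3199.9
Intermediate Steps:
b(a, h) = -a/56 (b(a, h) = a*(-1/56) = -a/56)
-3200 + b(-2*2, 54) = -3200 - (-1)*2/28 = -3200 - 1/56*(-4) = -3200 + 1/14 = -44799/14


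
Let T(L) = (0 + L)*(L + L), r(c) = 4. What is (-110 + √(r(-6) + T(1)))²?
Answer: (110 - √6)² ≈ 11567.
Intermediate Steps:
T(L) = 2*L² (T(L) = L*(2*L) = 2*L²)
(-110 + √(r(-6) + T(1)))² = (-110 + √(4 + 2*1²))² = (-110 + √(4 + 2*1))² = (-110 + √(4 + 2))² = (-110 + √6)²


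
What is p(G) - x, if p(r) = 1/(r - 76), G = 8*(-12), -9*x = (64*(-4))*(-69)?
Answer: 1012733/516 ≈ 1962.7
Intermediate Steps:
x = -5888/3 (x = -64*(-4)*(-69)/9 = -(-256)*(-69)/9 = -⅑*17664 = -5888/3 ≈ -1962.7)
G = -96
p(r) = 1/(-76 + r)
p(G) - x = 1/(-76 - 96) - 1*(-5888/3) = 1/(-172) + 5888/3 = -1/172 + 5888/3 = 1012733/516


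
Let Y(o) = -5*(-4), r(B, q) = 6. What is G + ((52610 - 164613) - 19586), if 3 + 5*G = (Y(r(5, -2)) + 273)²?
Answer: -572099/5 ≈ -1.1442e+5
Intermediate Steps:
Y(o) = 20
G = 85846/5 (G = -⅗ + (20 + 273)²/5 = -⅗ + (⅕)*293² = -⅗ + (⅕)*85849 = -⅗ + 85849/5 = 85846/5 ≈ 17169.)
G + ((52610 - 164613) - 19586) = 85846/5 + ((52610 - 164613) - 19586) = 85846/5 + (-112003 - 19586) = 85846/5 - 131589 = -572099/5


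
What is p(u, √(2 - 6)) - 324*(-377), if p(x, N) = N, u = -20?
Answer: 122148 + 2*I ≈ 1.2215e+5 + 2.0*I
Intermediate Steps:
p(u, √(2 - 6)) - 324*(-377) = √(2 - 6) - 324*(-377) = √(-4) + 122148 = 2*I + 122148 = 122148 + 2*I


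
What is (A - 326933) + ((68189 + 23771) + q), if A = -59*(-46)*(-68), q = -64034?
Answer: -483559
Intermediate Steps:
A = -184552 (A = 2714*(-68) = -184552)
(A - 326933) + ((68189 + 23771) + q) = (-184552 - 326933) + ((68189 + 23771) - 64034) = -511485 + (91960 - 64034) = -511485 + 27926 = -483559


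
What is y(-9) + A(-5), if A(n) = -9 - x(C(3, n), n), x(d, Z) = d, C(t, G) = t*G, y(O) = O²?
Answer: 87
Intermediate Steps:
C(t, G) = G*t
A(n) = -9 - 3*n (A(n) = -9 - n*3 = -9 - 3*n)
y(-9) + A(-5) = (-9)² + (-9 - 3*(-5)) = 81 + (-9 + 15) = 81 + 6 = 87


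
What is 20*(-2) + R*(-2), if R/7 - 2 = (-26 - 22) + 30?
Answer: 184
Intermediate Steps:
R = -112 (R = 14 + 7*((-26 - 22) + 30) = 14 + 7*(-48 + 30) = 14 + 7*(-18) = 14 - 126 = -112)
20*(-2) + R*(-2) = 20*(-2) - 112*(-2) = -40 + 224 = 184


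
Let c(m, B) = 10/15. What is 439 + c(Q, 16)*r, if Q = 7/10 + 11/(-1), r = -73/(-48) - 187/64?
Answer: 126163/288 ≈ 438.07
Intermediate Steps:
r = -269/192 (r = -73*(-1/48) - 187*1/64 = 73/48 - 187/64 = -269/192 ≈ -1.4010)
Q = -103/10 (Q = 7*(⅒) + 11*(-1) = 7/10 - 11 = -103/10 ≈ -10.300)
c(m, B) = ⅔ (c(m, B) = 10*(1/15) = ⅔)
439 + c(Q, 16)*r = 439 + (⅔)*(-269/192) = 439 - 269/288 = 126163/288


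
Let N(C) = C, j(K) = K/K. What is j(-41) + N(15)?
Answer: 16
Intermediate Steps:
j(K) = 1
j(-41) + N(15) = 1 + 15 = 16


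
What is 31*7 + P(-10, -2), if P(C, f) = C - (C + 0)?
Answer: 217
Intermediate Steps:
P(C, f) = 0 (P(C, f) = C - C = 0)
31*7 + P(-10, -2) = 31*7 + 0 = 217 + 0 = 217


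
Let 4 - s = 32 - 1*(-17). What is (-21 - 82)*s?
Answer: 4635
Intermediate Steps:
s = -45 (s = 4 - (32 - 1*(-17)) = 4 - (32 + 17) = 4 - 1*49 = 4 - 49 = -45)
(-21 - 82)*s = (-21 - 82)*(-45) = -103*(-45) = 4635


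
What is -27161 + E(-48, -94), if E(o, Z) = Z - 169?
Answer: -27424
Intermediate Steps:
E(o, Z) = -169 + Z
-27161 + E(-48, -94) = -27161 + (-169 - 94) = -27161 - 263 = -27424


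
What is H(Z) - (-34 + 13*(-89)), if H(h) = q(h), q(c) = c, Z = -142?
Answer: 1049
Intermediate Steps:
H(h) = h
H(Z) - (-34 + 13*(-89)) = -142 - (-34 + 13*(-89)) = -142 - (-34 - 1157) = -142 - 1*(-1191) = -142 + 1191 = 1049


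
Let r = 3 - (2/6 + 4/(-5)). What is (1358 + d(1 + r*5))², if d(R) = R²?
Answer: 232471009/81 ≈ 2.8700e+6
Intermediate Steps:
r = 52/15 (r = 3 - (2*(⅙) + 4*(-⅕)) = 3 - (⅓ - ⅘) = 3 - 1*(-7/15) = 3 + 7/15 = 52/15 ≈ 3.4667)
(1358 + d(1 + r*5))² = (1358 + (1 + (52/15)*5)²)² = (1358 + (1 + 52/3)²)² = (1358 + (55/3)²)² = (1358 + 3025/9)² = (15247/9)² = 232471009/81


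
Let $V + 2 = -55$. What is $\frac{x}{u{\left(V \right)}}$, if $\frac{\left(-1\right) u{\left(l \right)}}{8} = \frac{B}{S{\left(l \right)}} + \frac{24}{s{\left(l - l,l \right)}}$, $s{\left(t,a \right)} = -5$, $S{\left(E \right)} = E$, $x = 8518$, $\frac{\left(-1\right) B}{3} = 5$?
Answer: $\frac{404605}{1724} \approx 234.69$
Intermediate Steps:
$B = -15$ ($B = \left(-3\right) 5 = -15$)
$V = -57$ ($V = -2 - 55 = -57$)
$u{\left(l \right)} = \frac{192}{5} + \frac{120}{l}$ ($u{\left(l \right)} = - 8 \left(- \frac{15}{l} + \frac{24}{-5}\right) = - 8 \left(- \frac{15}{l} + 24 \left(- \frac{1}{5}\right)\right) = - 8 \left(- \frac{15}{l} - \frac{24}{5}\right) = - 8 \left(- \frac{24}{5} - \frac{15}{l}\right) = \frac{192}{5} + \frac{120}{l}$)
$\frac{x}{u{\left(V \right)}} = \frac{8518}{\frac{192}{5} + \frac{120}{-57}} = \frac{8518}{\frac{192}{5} + 120 \left(- \frac{1}{57}\right)} = \frac{8518}{\frac{192}{5} - \frac{40}{19}} = \frac{8518}{\frac{3448}{95}} = 8518 \cdot \frac{95}{3448} = \frac{404605}{1724}$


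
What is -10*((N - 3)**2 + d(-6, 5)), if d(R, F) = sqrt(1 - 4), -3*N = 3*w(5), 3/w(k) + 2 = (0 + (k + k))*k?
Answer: -12005/128 - 10*I*sqrt(3) ≈ -93.789 - 17.32*I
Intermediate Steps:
w(k) = 3/(-2 + 2*k**2) (w(k) = 3/(-2 + (0 + (k + k))*k) = 3/(-2 + (0 + 2*k)*k) = 3/(-2 + (2*k)*k) = 3/(-2 + 2*k**2))
N = -1/16 (N = -3/(2*(-1 + 5**2)) = -3/(2*(-1 + 25)) = -3/(2*24) = -1/16 ≈ -0.062500)
d(R, F) = I*sqrt(3) (d(R, F) = sqrt(-3) = I*sqrt(3))
-10*((N - 3)**2 + d(-6, 5)) = -10*((-1/16 - 3)**2 + I*sqrt(3)) = -10*((-49/16)**2 + I*sqrt(3)) = -10*(2401/256 + I*sqrt(3)) = -12005/128 - 10*I*sqrt(3)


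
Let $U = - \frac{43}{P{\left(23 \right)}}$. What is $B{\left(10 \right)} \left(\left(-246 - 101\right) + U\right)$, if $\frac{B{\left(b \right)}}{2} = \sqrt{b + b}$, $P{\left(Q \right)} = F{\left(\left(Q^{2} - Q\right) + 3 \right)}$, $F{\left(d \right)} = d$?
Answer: $- \frac{706664 \sqrt{5}}{509} \approx -3104.4$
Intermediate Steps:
$P{\left(Q \right)} = 3 + Q^{2} - Q$ ($P{\left(Q \right)} = \left(Q^{2} - Q\right) + 3 = 3 + Q^{2} - Q$)
$B{\left(b \right)} = 2 \sqrt{2} \sqrt{b}$ ($B{\left(b \right)} = 2 \sqrt{b + b} = 2 \sqrt{2 b} = 2 \sqrt{2} \sqrt{b}$)
$U = - \frac{43}{509}$ ($U = - \frac{43}{3 + 23^{2} - 23} = - \frac{43}{3 + 529 - 23} = - \frac{43}{509} \approx -0.084479$)
$B{\left(10 \right)} \left(\left(-246 - 101\right) + U\right) = 2 \sqrt{2} \sqrt{10} \left(\left(-246 - 101\right) - \frac{43}{509}\right) = 4 \sqrt{5} \left(\left(-246 - 101\right) - \frac{43}{509}\right) = 4 \sqrt{5} \left(-347 - \frac{43}{509}\right) = 4 \sqrt{5} \left(- \frac{176666}{509}\right) = - \frac{706664 \sqrt{5}}{509}$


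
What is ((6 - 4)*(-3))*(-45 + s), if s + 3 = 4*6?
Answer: 144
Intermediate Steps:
s = 21 (s = -3 + 4*6 = -3 + 24 = 21)
((6 - 4)*(-3))*(-45 + s) = ((6 - 4)*(-3))*(-45 + 21) = (2*(-3))*(-24) = -6*(-24) = 144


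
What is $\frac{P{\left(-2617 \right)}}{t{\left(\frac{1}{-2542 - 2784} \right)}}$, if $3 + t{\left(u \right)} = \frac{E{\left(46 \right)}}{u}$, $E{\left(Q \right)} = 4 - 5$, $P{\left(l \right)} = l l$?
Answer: $\frac{6848689}{5323} \approx 1286.6$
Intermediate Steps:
$P{\left(l \right)} = l^{2}$
$E{\left(Q \right)} = -1$
$t{\left(u \right)} = -3 - \frac{1}{u}$
$\frac{P{\left(-2617 \right)}}{t{\left(\frac{1}{-2542 - 2784} \right)}} = \frac{\left(-2617\right)^{2}}{-3 - \frac{1}{\frac{1}{-2542 - 2784}}} = \frac{6848689}{-3 - \frac{1}{\frac{1}{-5326}}} = \frac{6848689}{-3 - \frac{1}{- \frac{1}{5326}}} = \frac{6848689}{-3 - -5326} = \frac{6848689}{-3 + 5326} = \frac{6848689}{5323}$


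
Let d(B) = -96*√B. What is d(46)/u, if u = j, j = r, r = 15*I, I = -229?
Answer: 32*√46/1145 ≈ 0.18955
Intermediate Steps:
r = -3435 (r = 15*(-229) = -3435)
j = -3435
u = -3435
d(46)/u = -96*√46/(-3435) = -96*√46*(-1/3435) = 32*√46/1145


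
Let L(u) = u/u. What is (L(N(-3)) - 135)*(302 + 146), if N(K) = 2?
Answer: -60032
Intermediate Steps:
L(u) = 1
(L(N(-3)) - 135)*(302 + 146) = (1 - 135)*(302 + 146) = -134*448 = -60032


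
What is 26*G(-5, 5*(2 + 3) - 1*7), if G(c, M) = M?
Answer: 468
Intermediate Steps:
26*G(-5, 5*(2 + 3) - 1*7) = 26*(5*(2 + 3) - 1*7) = 26*(5*5 - 7) = 26*(25 - 7) = 26*18 = 468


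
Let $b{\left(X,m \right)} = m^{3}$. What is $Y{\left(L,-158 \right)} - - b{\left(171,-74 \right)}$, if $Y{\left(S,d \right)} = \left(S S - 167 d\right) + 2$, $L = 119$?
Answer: $-364675$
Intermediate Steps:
$Y{\left(S,d \right)} = 2 + S^{2} - 167 d$ ($Y{\left(S,d \right)} = \left(S^{2} - 167 d\right) + 2 = 2 + S^{2} - 167 d$)
$Y{\left(L,-158 \right)} - - b{\left(171,-74 \right)} = \left(2 + 119^{2} - -26386\right) - - \left(-74\right)^{3} = \left(2 + 14161 + 26386\right) - \left(-1\right) \left(-405224\right) = 40549 - 405224 = -364675$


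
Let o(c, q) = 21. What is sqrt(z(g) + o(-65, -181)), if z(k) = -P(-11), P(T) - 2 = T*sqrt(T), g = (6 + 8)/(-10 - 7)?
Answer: sqrt(19 + 11*I*sqrt(11)) ≈ 5.4833 + 3.3267*I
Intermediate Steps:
g = -14/17 (g = 14/(-17) = 14*(-1/17) = -14/17 ≈ -0.82353)
P(T) = 2 + T**(3/2) (P(T) = 2 + T*sqrt(T) = 2 + T**(3/2))
z(k) = -2 + 11*I*sqrt(11) (z(k) = -(2 + (-11)**(3/2)) = -(2 - 11*I*sqrt(11)) = -2 + 11*I*sqrt(11))
sqrt(z(g) + o(-65, -181)) = sqrt((-2 + 11*I*sqrt(11)) + 21) = sqrt(19 + 11*I*sqrt(11))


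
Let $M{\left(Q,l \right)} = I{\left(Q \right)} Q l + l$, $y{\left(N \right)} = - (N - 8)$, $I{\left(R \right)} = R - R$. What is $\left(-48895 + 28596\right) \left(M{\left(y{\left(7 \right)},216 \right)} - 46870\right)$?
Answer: $947029546$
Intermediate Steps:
$I{\left(R \right)} = 0$
$y{\left(N \right)} = 8 - N$ ($y{\left(N \right)} = - (-8 + N) = 8 - N$)
$M{\left(Q,l \right)} = l$ ($M{\left(Q,l \right)} = 0 Q l + l = 0 l + l = 0 + l = l$)
$\left(-48895 + 28596\right) \left(M{\left(y{\left(7 \right)},216 \right)} - 46870\right) = \left(-48895 + 28596\right) \left(216 - 46870\right) = \left(-20299\right) \left(-46654\right) = 947029546$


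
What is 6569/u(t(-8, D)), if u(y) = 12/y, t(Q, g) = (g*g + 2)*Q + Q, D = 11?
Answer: -1629112/3 ≈ -5.4304e+5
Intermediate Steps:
t(Q, g) = Q + Q*(2 + g**2) (t(Q, g) = (g**2 + 2)*Q + Q = (2 + g**2)*Q + Q = Q*(2 + g**2) + Q = Q + Q*(2 + g**2))
6569/u(t(-8, D)) = 6569/((12/((-8*(3 + 11**2))))) = 6569/((12/((-8*(3 + 121))))) = 6569/((12/((-8*124)))) = 6569/((12/(-992))) = 6569/((12*(-1/992))) = 6569/(-3/248) = 6569*(-248/3) = -1629112/3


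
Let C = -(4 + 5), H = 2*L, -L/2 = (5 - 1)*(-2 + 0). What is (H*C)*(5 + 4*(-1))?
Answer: -288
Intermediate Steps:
L = 16 (L = -2*(5 - 1)*(-2 + 0) = -8*(-2) = -2*(-8) = 16)
H = 32 (H = 2*16 = 32)
C = -9 (C = -1*9 = -9)
(H*C)*(5 + 4*(-1)) = (32*(-9))*(5 + 4*(-1)) = -288*(5 - 4) = -288*1 = -288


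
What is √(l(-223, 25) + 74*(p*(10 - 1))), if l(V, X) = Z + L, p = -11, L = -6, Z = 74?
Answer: I*√7258 ≈ 85.194*I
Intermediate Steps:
l(V, X) = 68 (l(V, X) = 74 - 6 = 68)
√(l(-223, 25) + 74*(p*(10 - 1))) = √(68 + 74*(-11*(10 - 1))) = √(68 + 74*(-11*9)) = √(68 + 74*(-99)) = √(68 - 7326) = √(-7258) = I*√7258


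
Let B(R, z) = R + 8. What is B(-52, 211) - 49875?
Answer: -49919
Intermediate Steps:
B(R, z) = 8 + R
B(-52, 211) - 49875 = (8 - 52) - 49875 = -44 - 49875 = -49919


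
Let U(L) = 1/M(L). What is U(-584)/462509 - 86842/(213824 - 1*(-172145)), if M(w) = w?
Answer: -23456481027521/104252255553064 ≈ -0.22500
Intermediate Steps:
U(L) = 1/L
U(-584)/462509 - 86842/(213824 - 1*(-172145)) = 1/(-584*462509) - 86842/(213824 - 1*(-172145)) = -1/584*1/462509 - 86842/(213824 + 172145) = -1/270105256 - 86842/385969 = -23456481027521/104252255553064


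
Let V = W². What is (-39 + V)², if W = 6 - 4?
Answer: 1225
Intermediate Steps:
W = 2
V = 4 (V = 2² = 4)
(-39 + V)² = (-39 + 4)² = (-35)² = 1225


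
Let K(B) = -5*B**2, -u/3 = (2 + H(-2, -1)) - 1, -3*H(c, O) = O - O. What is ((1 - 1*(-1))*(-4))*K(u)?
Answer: 360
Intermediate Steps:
H(c, O) = 0 (H(c, O) = -(O - O)/3 = -1/3*0 = 0)
u = -3 (u = -3*((2 + 0) - 1) = -3*(2 - 1) = -3*1 = -3)
((1 - 1*(-1))*(-4))*K(u) = ((1 - 1*(-1))*(-4))*(-5*(-3)**2) = ((1 + 1)*(-4))*(-5*9) = (2*(-4))*(-45) = -8*(-45) = 360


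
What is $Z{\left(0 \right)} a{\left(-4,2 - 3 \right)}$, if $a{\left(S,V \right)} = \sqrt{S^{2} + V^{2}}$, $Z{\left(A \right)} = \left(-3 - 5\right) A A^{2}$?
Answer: $0$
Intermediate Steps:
$Z{\left(A \right)} = - 8 A^{3}$ ($Z{\left(A \right)} = - 8 A A^{2} = - 8 A^{3}$)
$Z{\left(0 \right)} a{\left(-4,2 - 3 \right)} = - 8 \cdot 0^{3} \sqrt{\left(-4\right)^{2} + \left(2 - 3\right)^{2}} = \left(-8\right) 0 \sqrt{16 + \left(2 - 3\right)^{2}} = 0 \sqrt{16 + \left(-1\right)^{2}} = 0 \sqrt{16 + 1} = 0 \sqrt{17} = 0$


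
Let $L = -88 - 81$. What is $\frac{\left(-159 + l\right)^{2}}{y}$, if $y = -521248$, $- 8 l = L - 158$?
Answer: $- \frac{127575}{4765696} \approx -0.026769$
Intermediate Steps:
$L = -169$
$l = \frac{327}{8}$ ($l = - \frac{-169 - 158}{8} = \left(- \frac{1}{8}\right) \left(-327\right) = \frac{327}{8} \approx 40.875$)
$\frac{\left(-159 + l\right)^{2}}{y} = \frac{\left(-159 + \frac{327}{8}\right)^{2}}{-521248} = \left(- \frac{945}{8}\right)^{2} \left(- \frac{1}{521248}\right) = \frac{893025}{64} \left(- \frac{1}{521248}\right) = - \frac{127575}{4765696}$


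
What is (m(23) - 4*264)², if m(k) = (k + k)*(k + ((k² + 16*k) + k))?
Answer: 1791151684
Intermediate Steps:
m(k) = 2*k*(k² + 18*k) (m(k) = (2*k)*(k + (k² + 17*k)) = (2*k)*(k² + 18*k) = 2*k*(k² + 18*k))
(m(23) - 4*264)² = (2*23²*(18 + 23) - 4*264)² = (2*529*41 - 1056)² = (43378 - 1056)² = 42322² = 1791151684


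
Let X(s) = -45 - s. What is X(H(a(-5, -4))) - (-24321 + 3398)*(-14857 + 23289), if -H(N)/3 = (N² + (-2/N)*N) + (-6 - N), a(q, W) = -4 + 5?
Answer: 176422667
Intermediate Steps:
a(q, W) = 1
H(N) = 24 - 3*N² + 3*N (H(N) = -3*((N² + (-2/N)*N) + (-6 - N)) = -3*((N² - 2) + (-6 - N)) = -3*((-2 + N²) + (-6 - N)) = -3*(-8 + N² - N) = 24 - 3*N² + 3*N)
X(H(a(-5, -4))) - (-24321 + 3398)*(-14857 + 23289) = (-45 - (24 - 3*1² + 3*1)) - (-24321 + 3398)*(-14857 + 23289) = (-45 - (24 - 3*1 + 3)) - (-20923)*8432 = (-45 - (24 - 3 + 3)) - 1*(-176422736) = (-45 - 1*24) + 176422736 = (-45 - 24) + 176422736 = -69 + 176422736 = 176422667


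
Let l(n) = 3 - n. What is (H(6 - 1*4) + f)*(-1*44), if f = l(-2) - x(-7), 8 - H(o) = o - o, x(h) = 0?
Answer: -572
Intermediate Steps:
H(o) = 8 (H(o) = 8 - (o - o) = 8 - 1*0 = 8 + 0 = 8)
f = 5 (f = (3 - 1*(-2)) - 1*0 = (3 + 2) + 0 = 5 + 0 = 5)
(H(6 - 1*4) + f)*(-1*44) = (8 + 5)*(-1*44) = 13*(-44) = -572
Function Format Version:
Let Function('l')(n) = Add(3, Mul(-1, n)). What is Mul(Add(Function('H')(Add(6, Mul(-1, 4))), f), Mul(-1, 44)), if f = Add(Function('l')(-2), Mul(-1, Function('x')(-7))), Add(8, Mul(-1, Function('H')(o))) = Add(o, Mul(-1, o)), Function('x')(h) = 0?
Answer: -572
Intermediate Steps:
Function('H')(o) = 8 (Function('H')(o) = Add(8, Mul(-1, Add(o, Mul(-1, o)))) = Add(8, Mul(-1, 0)) = Add(8, 0) = 8)
f = 5 (f = Add(Add(3, Mul(-1, -2)), Mul(-1, 0)) = Add(Add(3, 2), 0) = Add(5, 0) = 5)
Mul(Add(Function('H')(Add(6, Mul(-1, 4))), f), Mul(-1, 44)) = Mul(Add(8, 5), Mul(-1, 44)) = Mul(13, -44) = -572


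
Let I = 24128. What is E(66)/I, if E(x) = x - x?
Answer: 0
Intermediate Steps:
E(x) = 0
E(66)/I = 0/24128 = 0*(1/24128) = 0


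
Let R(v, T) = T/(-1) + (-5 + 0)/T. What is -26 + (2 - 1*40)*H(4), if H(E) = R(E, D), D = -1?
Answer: -254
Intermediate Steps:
R(v, T) = -T - 5/T (R(v, T) = T*(-1) - 5/T = -T - 5/T)
H(E) = 6 (H(E) = -1*(-1) - 5/(-1) = 1 - 5*(-1) = 1 + 5 = 6)
-26 + (2 - 1*40)*H(4) = -26 + (2 - 1*40)*6 = -26 + (2 - 40)*6 = -26 - 38*6 = -26 - 228 = -254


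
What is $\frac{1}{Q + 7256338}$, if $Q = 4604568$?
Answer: $\frac{1}{11860906} \approx 8.4311 \cdot 10^{-8}$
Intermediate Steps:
$\frac{1}{Q + 7256338} = \frac{1}{4604568 + 7256338} = \frac{1}{11860906}$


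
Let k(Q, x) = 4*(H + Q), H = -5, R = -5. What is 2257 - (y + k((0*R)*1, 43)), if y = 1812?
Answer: 465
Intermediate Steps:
k(Q, x) = -20 + 4*Q (k(Q, x) = 4*(-5 + Q) = -20 + 4*Q)
2257 - (y + k((0*R)*1, 43)) = 2257 - (1812 + (-20 + 4*((0*(-5))*1))) = 2257 - (1812 + (-20 + 4*(0*1))) = 2257 - (1812 + (-20 + 4*0)) = 2257 - (1812 + (-20 + 0)) = 2257 - (1812 - 20) = 2257 - 1*1792 = 2257 - 1792 = 465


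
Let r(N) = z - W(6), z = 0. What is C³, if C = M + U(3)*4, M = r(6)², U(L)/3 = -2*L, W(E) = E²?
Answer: 1833767424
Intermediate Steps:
U(L) = -6*L (U(L) = 3*(-2*L) = -6*L)
r(N) = -36 (r(N) = 0 - 1*6² = 0 - 1*36 = 0 - 36 = -36)
M = 1296 (M = (-36)² = 1296)
C = 1224 (C = 1296 - 6*3*4 = 1296 - 18*4 = 1296 - 72 = 1224)
C³ = 1224³ = 1833767424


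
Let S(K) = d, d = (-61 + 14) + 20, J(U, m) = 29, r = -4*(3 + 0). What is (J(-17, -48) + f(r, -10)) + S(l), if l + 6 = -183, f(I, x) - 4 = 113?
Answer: 119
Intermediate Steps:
r = -12 (r = -4*3 = -12)
f(I, x) = 117 (f(I, x) = 4 + 113 = 117)
l = -189 (l = -6 - 183 = -189)
d = -27 (d = -47 + 20 = -27)
S(K) = -27
(J(-17, -48) + f(r, -10)) + S(l) = (29 + 117) - 27 = 146 - 27 = 119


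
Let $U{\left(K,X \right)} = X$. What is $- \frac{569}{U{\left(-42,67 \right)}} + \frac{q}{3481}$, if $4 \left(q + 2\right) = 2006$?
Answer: $- \frac{3894445}{466454} \approx -8.349$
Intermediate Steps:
$q = \frac{999}{2}$ ($q = -2 + \frac{1}{4} \cdot 2006 = -2 + \frac{1003}{2} = \frac{999}{2} \approx 499.5$)
$- \frac{569}{U{\left(-42,67 \right)}} + \frac{q}{3481} = - \frac{569}{67} + \frac{999}{2 \cdot 3481} = \left(-569\right) \frac{1}{67} + \frac{999}{2} \cdot \frac{1}{3481} = - \frac{569}{67} + \frac{999}{6962} = - \frac{3894445}{466454}$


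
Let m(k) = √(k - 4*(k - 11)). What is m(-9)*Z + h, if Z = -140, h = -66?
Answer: -66 - 140*√71 ≈ -1245.7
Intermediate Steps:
m(k) = √(44 - 3*k) (m(k) = √(k - 4*(-11 + k)) = √(k + (44 - 4*k)) = √(44 - 3*k))
m(-9)*Z + h = √(44 - 3*(-9))*(-140) - 66 = √(44 + 27)*(-140) - 66 = √71*(-140) - 66 = -140*√71 - 66 = -66 - 140*√71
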